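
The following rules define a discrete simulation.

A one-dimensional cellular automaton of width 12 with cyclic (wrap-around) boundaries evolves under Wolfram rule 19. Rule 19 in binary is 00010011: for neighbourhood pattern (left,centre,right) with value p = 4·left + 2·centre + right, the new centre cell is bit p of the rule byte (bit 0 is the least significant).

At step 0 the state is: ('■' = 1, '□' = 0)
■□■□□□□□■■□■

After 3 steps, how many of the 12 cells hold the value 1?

[0] ■□■□□□□□■■□■
[1] □□□■■■■■□□□□
[2] ■■■□□□□□■■■■
[3] □□□■■■■■□□□□

5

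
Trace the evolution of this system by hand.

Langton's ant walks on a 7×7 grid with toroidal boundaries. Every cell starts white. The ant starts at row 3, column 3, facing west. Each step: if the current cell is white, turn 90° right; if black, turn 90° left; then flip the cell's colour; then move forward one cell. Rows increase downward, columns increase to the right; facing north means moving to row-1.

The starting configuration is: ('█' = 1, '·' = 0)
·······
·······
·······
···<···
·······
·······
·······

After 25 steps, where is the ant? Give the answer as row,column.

4,5

t=0: ·······
·······
·······
···<···
·······
·······
·······
t=1: ·······
·······
···^···
···█···
·······
·······
·······
t=2: ·······
·······
···█>··
···█···
·······
·······
·······
t=3: ·······
·······
···██··
···█v··
·······
·······
·······
t=4: ·······
·······
···██··
···<█··
·······
·······
·······
t=5: ·······
·······
···██··
····█··
···v···
·······
·······
t=6: ·······
·······
···██··
····█··
··<█···
·······
·······
t=7: ·······
·······
···██··
··^·█··
··██···
·······
·······
t=8: ·······
·······
···██··
··█>█··
··██···
·······
·······
t=9: ·······
·······
···██··
··███··
··█v···
·······
·······
t=10: ·······
·······
···██··
··███··
··█·>··
·······
·······
t=11: ·······
·······
···██··
··███··
··█·█··
····v··
·······
t=12: ·······
·······
···██··
··███··
··█·█··
···<█··
·······
t=13: ·······
·······
···██··
··███··
··█^█··
···██··
·······
t=14: ·······
·······
···██··
··███··
··██>··
···██··
·······
t=15: ·······
·······
···██··
··██^··
··██···
···██··
·······
t=16: ·······
·······
···██··
··█<···
··██···
···██··
·······
t=17: ·······
·······
···██··
··█····
··█v···
···██··
·······
t=18: ·······
·······
···██··
··█····
··█·>··
···██··
·······
t=19: ·······
·······
···██··
··█····
··█·█··
···█v··
·······
t=20: ·······
·······
···██··
··█····
··█·█··
···█·>·
·······
t=21: ·······
·······
···██··
··█····
··█·█··
···█·█·
·····v·
t=22: ·······
·······
···██··
··█····
··█·█··
···█·█·
····<█·
t=23: ·······
·······
···██··
··█····
··█·█··
···█^█·
····██·
t=24: ·······
·······
···██··
··█····
··█·█··
···██>·
····██·
t=25: ·······
·······
···██··
··█····
··█·█^·
···██··
····██·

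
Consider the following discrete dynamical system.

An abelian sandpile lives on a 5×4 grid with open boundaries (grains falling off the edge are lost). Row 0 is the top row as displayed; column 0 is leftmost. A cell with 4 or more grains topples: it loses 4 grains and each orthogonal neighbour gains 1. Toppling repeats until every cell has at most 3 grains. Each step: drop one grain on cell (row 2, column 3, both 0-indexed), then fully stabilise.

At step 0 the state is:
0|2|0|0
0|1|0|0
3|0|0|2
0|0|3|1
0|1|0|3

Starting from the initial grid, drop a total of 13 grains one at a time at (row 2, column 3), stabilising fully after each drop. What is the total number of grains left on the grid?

gen 0: 0|2|0|0
0|1|0|0
3|0|0|2
0|0|3|1
0|1|0|3
gen 1: 0|2|0|0
0|1|0|0
3|0|0|3
0|0|3|1
0|1|0|3
gen 2: 0|2|0|0
0|1|0|1
3|0|1|0
0|0|3|2
0|1|0|3
gen 3: 0|2|0|0
0|1|0|1
3|0|1|1
0|0|3|2
0|1|0|3
gen 4: 0|2|0|0
0|1|0|1
3|0|1|2
0|0|3|2
0|1|0|3
gen 5: 0|2|0|0
0|1|0|1
3|0|1|3
0|0|3|2
0|1|0|3
gen 6: 0|2|0|0
0|1|0|2
3|0|2|0
0|0|3|3
0|1|0|3
gen 7: 0|2|0|0
0|1|0|2
3|0|2|1
0|0|3|3
0|1|0|3
gen 8: 0|2|0|0
0|1|0|2
3|0|2|2
0|0|3|3
0|1|0|3
gen 9: 0|2|0|0
0|1|0|2
3|0|2|3
0|0|3|3
0|1|0|3
gen 10: 0|2|0|0
0|1|1|3
3|1|0|2
0|1|1|2
0|1|2|0
gen 11: 0|2|0|0
0|1|1|3
3|1|0|3
0|1|1|2
0|1|2|0
gen 12: 0|2|0|1
0|1|2|0
3|1|1|1
0|1|1|3
0|1|2|0
gen 13: 0|2|0|1
0|1|2|0
3|1|1|2
0|1|1|3
0|1|2|0

21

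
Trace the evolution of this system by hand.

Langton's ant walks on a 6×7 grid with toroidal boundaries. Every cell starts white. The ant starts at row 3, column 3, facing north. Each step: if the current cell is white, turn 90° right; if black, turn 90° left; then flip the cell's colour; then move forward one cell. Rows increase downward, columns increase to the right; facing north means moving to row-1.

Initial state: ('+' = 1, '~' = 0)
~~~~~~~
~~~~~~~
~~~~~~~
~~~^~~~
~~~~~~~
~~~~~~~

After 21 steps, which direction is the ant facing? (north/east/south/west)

[0] ~~~~~~~
~~~~~~~
~~~~~~~
~~~^~~~
~~~~~~~
~~~~~~~
[1] ~~~~~~~
~~~~~~~
~~~~~~~
~~~+>~~
~~~~~~~
~~~~~~~
[2] ~~~~~~~
~~~~~~~
~~~~~~~
~~~++~~
~~~~v~~
~~~~~~~
[3] ~~~~~~~
~~~~~~~
~~~~~~~
~~~++~~
~~~<+~~
~~~~~~~
[4] ~~~~~~~
~~~~~~~
~~~~~~~
~~~^+~~
~~~++~~
~~~~~~~
[5] ~~~~~~~
~~~~~~~
~~~~~~~
~~<~+~~
~~~++~~
~~~~~~~
[6] ~~~~~~~
~~~~~~~
~~^~~~~
~~+~+~~
~~~++~~
~~~~~~~
[7] ~~~~~~~
~~~~~~~
~~+>~~~
~~+~+~~
~~~++~~
~~~~~~~
[8] ~~~~~~~
~~~~~~~
~~++~~~
~~+v+~~
~~~++~~
~~~~~~~
[9] ~~~~~~~
~~~~~~~
~~++~~~
~~<++~~
~~~++~~
~~~~~~~
[10] ~~~~~~~
~~~~~~~
~~++~~~
~~~++~~
~~v++~~
~~~~~~~
[11] ~~~~~~~
~~~~~~~
~~++~~~
~~~++~~
~<+++~~
~~~~~~~
[12] ~~~~~~~
~~~~~~~
~~++~~~
~^~++~~
~++++~~
~~~~~~~
[13] ~~~~~~~
~~~~~~~
~~++~~~
~+>++~~
~++++~~
~~~~~~~
[14] ~~~~~~~
~~~~~~~
~~++~~~
~++++~~
~+v++~~
~~~~~~~
[15] ~~~~~~~
~~~~~~~
~~++~~~
~++++~~
~+~>+~~
~~~~~~~
[16] ~~~~~~~
~~~~~~~
~~++~~~
~++^+~~
~+~~+~~
~~~~~~~
[17] ~~~~~~~
~~~~~~~
~~++~~~
~+<~+~~
~+~~+~~
~~~~~~~
[18] ~~~~~~~
~~~~~~~
~~++~~~
~+~~+~~
~+v~+~~
~~~~~~~
[19] ~~~~~~~
~~~~~~~
~~++~~~
~+~~+~~
~<+~+~~
~~~~~~~
[20] ~~~~~~~
~~~~~~~
~~++~~~
~+~~+~~
~~+~+~~
~v~~~~~
[21] ~~~~~~~
~~~~~~~
~~++~~~
~+~~+~~
~~+~+~~
<+~~~~~

west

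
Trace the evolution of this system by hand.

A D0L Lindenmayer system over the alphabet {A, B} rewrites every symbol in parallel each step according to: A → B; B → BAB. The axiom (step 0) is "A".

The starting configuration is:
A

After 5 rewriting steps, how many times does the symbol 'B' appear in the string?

gen 0: A
gen 1: B
gen 2: BAB
gen 3: BABBBAB
gen 4: BABBBABBABBABBBAB
gen 5: BABBBABBABBABBBABBABBBABBABBBABBABBABBBAB

29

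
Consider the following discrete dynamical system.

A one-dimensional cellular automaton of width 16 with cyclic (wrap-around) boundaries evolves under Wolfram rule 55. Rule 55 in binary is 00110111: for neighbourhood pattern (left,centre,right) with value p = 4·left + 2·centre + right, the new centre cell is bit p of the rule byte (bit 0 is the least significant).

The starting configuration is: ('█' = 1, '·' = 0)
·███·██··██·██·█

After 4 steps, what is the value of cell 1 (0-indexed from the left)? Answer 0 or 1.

k=0  ·███·██··██·██·█
k=1  █···█··██··█··██
k=2  ·██████··█████··
k=3  █······██·····██
k=4  ·██████··█████··

1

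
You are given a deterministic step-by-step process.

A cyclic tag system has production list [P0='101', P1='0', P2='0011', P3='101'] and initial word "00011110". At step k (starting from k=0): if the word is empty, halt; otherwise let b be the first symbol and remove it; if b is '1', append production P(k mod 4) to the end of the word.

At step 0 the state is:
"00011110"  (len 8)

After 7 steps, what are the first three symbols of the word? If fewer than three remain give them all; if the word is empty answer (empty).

010

0) "00011110"  (len 8)
1) "0011110"  (len 7)
2) "011110"  (len 6)
3) "11110"  (len 5)
4) "1110101"  (len 7)
5) "110101101"  (len 9)
6) "101011010"  (len 9)
7) "010110100011"  (len 12)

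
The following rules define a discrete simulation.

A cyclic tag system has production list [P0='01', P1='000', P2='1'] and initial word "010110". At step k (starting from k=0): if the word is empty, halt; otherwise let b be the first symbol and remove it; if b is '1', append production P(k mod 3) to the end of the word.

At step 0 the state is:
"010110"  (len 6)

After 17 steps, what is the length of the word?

gen 0: "010110"  (len 6)
gen 1: "10110"  (len 5)
gen 2: "0110000"  (len 7)
gen 3: "110000"  (len 6)
gen 4: "1000001"  (len 7)
gen 5: "000001000"  (len 9)
gen 6: "00001000"  (len 8)
gen 7: "0001000"  (len 7)
gen 8: "001000"  (len 6)
gen 9: "01000"  (len 5)
gen 10: "1000"  (len 4)
gen 11: "000000"  (len 6)
gen 12: "00000"  (len 5)
gen 13: "0000"  (len 4)
gen 14: "000"  (len 3)
gen 15: "00"  (len 2)
gen 16: "0"  (len 1)
gen 17: (halted — word empty)

0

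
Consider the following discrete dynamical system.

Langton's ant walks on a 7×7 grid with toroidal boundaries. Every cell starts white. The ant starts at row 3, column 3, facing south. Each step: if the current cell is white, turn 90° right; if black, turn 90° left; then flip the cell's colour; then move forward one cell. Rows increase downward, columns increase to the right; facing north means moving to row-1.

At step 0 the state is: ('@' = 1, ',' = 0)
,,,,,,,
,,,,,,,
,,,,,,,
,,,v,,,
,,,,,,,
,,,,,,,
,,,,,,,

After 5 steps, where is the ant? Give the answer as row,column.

t=0: ,,,,,,,
,,,,,,,
,,,,,,,
,,,v,,,
,,,,,,,
,,,,,,,
,,,,,,,
t=1: ,,,,,,,
,,,,,,,
,,,,,,,
,,<@,,,
,,,,,,,
,,,,,,,
,,,,,,,
t=2: ,,,,,,,
,,,,,,,
,,^,,,,
,,@@,,,
,,,,,,,
,,,,,,,
,,,,,,,
t=3: ,,,,,,,
,,,,,,,
,,@>,,,
,,@@,,,
,,,,,,,
,,,,,,,
,,,,,,,
t=4: ,,,,,,,
,,,,,,,
,,@@,,,
,,@v,,,
,,,,,,,
,,,,,,,
,,,,,,,
t=5: ,,,,,,,
,,,,,,,
,,@@,,,
,,@,>,,
,,,,,,,
,,,,,,,
,,,,,,,

3,4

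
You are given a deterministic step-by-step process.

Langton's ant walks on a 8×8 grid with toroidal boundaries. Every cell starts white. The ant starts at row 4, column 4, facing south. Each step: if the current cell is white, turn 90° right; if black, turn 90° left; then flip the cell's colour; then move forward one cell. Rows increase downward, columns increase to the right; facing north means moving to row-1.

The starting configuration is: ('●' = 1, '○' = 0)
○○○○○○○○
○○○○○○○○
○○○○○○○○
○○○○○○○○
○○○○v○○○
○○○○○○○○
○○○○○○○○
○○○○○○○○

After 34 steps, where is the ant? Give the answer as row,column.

1,5

gen 0: ○○○○○○○○
○○○○○○○○
○○○○○○○○
○○○○○○○○
○○○○v○○○
○○○○○○○○
○○○○○○○○
○○○○○○○○
gen 1: ○○○○○○○○
○○○○○○○○
○○○○○○○○
○○○○○○○○
○○○<●○○○
○○○○○○○○
○○○○○○○○
○○○○○○○○
gen 2: ○○○○○○○○
○○○○○○○○
○○○○○○○○
○○○^○○○○
○○○●●○○○
○○○○○○○○
○○○○○○○○
○○○○○○○○
gen 3: ○○○○○○○○
○○○○○○○○
○○○○○○○○
○○○●>○○○
○○○●●○○○
○○○○○○○○
○○○○○○○○
○○○○○○○○
gen 4: ○○○○○○○○
○○○○○○○○
○○○○○○○○
○○○●●○○○
○○○●v○○○
○○○○○○○○
○○○○○○○○
○○○○○○○○
gen 5: ○○○○○○○○
○○○○○○○○
○○○○○○○○
○○○●●○○○
○○○●○>○○
○○○○○○○○
○○○○○○○○
○○○○○○○○
gen 6: ○○○○○○○○
○○○○○○○○
○○○○○○○○
○○○●●○○○
○○○●○●○○
○○○○○v○○
○○○○○○○○
○○○○○○○○
gen 7: ○○○○○○○○
○○○○○○○○
○○○○○○○○
○○○●●○○○
○○○●○●○○
○○○○<●○○
○○○○○○○○
○○○○○○○○
gen 8: ○○○○○○○○
○○○○○○○○
○○○○○○○○
○○○●●○○○
○○○●^●○○
○○○○●●○○
○○○○○○○○
○○○○○○○○
gen 9: ○○○○○○○○
○○○○○○○○
○○○○○○○○
○○○●●○○○
○○○●●>○○
○○○○●●○○
○○○○○○○○
○○○○○○○○
gen 10: ○○○○○○○○
○○○○○○○○
○○○○○○○○
○○○●●^○○
○○○●●○○○
○○○○●●○○
○○○○○○○○
○○○○○○○○
gen 11: ○○○○○○○○
○○○○○○○○
○○○○○○○○
○○○●●●>○
○○○●●○○○
○○○○●●○○
○○○○○○○○
○○○○○○○○
gen 12: ○○○○○○○○
○○○○○○○○
○○○○○○○○
○○○●●●●○
○○○●●○v○
○○○○●●○○
○○○○○○○○
○○○○○○○○
gen 13: ○○○○○○○○
○○○○○○○○
○○○○○○○○
○○○●●●●○
○○○●●<●○
○○○○●●○○
○○○○○○○○
○○○○○○○○
gen 14: ○○○○○○○○
○○○○○○○○
○○○○○○○○
○○○●●^●○
○○○●●●●○
○○○○●●○○
○○○○○○○○
○○○○○○○○
gen 15: ○○○○○○○○
○○○○○○○○
○○○○○○○○
○○○●<○●○
○○○●●●●○
○○○○●●○○
○○○○○○○○
○○○○○○○○
gen 16: ○○○○○○○○
○○○○○○○○
○○○○○○○○
○○○●○○●○
○○○●v●●○
○○○○●●○○
○○○○○○○○
○○○○○○○○
gen 17: ○○○○○○○○
○○○○○○○○
○○○○○○○○
○○○●○○●○
○○○●○>●○
○○○○●●○○
○○○○○○○○
○○○○○○○○
gen 18: ○○○○○○○○
○○○○○○○○
○○○○○○○○
○○○●○^●○
○○○●○○●○
○○○○●●○○
○○○○○○○○
○○○○○○○○
gen 19: ○○○○○○○○
○○○○○○○○
○○○○○○○○
○○○●○●>○
○○○●○○●○
○○○○●●○○
○○○○○○○○
○○○○○○○○
gen 20: ○○○○○○○○
○○○○○○○○
○○○○○○^○
○○○●○●○○
○○○●○○●○
○○○○●●○○
○○○○○○○○
○○○○○○○○
gen 21: ○○○○○○○○
○○○○○○○○
○○○○○○●>
○○○●○●○○
○○○●○○●○
○○○○●●○○
○○○○○○○○
○○○○○○○○
gen 22: ○○○○○○○○
○○○○○○○○
○○○○○○●●
○○○●○●○v
○○○●○○●○
○○○○●●○○
○○○○○○○○
○○○○○○○○
gen 23: ○○○○○○○○
○○○○○○○○
○○○○○○●●
○○○●○●<●
○○○●○○●○
○○○○●●○○
○○○○○○○○
○○○○○○○○
gen 24: ○○○○○○○○
○○○○○○○○
○○○○○○^●
○○○●○●●●
○○○●○○●○
○○○○●●○○
○○○○○○○○
○○○○○○○○
gen 25: ○○○○○○○○
○○○○○○○○
○○○○○<○●
○○○●○●●●
○○○●○○●○
○○○○●●○○
○○○○○○○○
○○○○○○○○
gen 26: ○○○○○○○○
○○○○○^○○
○○○○○●○●
○○○●○●●●
○○○●○○●○
○○○○●●○○
○○○○○○○○
○○○○○○○○
gen 27: ○○○○○○○○
○○○○○●>○
○○○○○●○●
○○○●○●●●
○○○●○○●○
○○○○●●○○
○○○○○○○○
○○○○○○○○
gen 28: ○○○○○○○○
○○○○○●●○
○○○○○●v●
○○○●○●●●
○○○●○○●○
○○○○●●○○
○○○○○○○○
○○○○○○○○
gen 29: ○○○○○○○○
○○○○○●●○
○○○○○<●●
○○○●○●●●
○○○●○○●○
○○○○●●○○
○○○○○○○○
○○○○○○○○
gen 30: ○○○○○○○○
○○○○○●●○
○○○○○○●●
○○○●○v●●
○○○●○○●○
○○○○●●○○
○○○○○○○○
○○○○○○○○
gen 31: ○○○○○○○○
○○○○○●●○
○○○○○○●●
○○○●○○>●
○○○●○○●○
○○○○●●○○
○○○○○○○○
○○○○○○○○
gen 32: ○○○○○○○○
○○○○○●●○
○○○○○○^●
○○○●○○○●
○○○●○○●○
○○○○●●○○
○○○○○○○○
○○○○○○○○
gen 33: ○○○○○○○○
○○○○○●●○
○○○○○<○●
○○○●○○○●
○○○●○○●○
○○○○●●○○
○○○○○○○○
○○○○○○○○
gen 34: ○○○○○○○○
○○○○○^●○
○○○○○●○●
○○○●○○○●
○○○●○○●○
○○○○●●○○
○○○○○○○○
○○○○○○○○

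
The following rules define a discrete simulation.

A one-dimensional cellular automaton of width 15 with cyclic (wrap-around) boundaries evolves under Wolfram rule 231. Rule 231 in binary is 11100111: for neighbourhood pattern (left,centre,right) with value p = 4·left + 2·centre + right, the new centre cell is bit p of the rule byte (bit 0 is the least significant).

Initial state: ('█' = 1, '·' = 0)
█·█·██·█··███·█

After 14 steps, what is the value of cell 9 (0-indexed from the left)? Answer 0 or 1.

1

step 0: █·█·██·█··███·█
step 1: ████·███·█·███·
step 2: ·████·█████·███
step 3: █·████·█████·██
step 4: ██·████·█████·█
step 5: ███·████·█████·
step 6: ·███·████·█████
step 7: █·███·████·████
step 8: ██·███·████·███
step 9: ███·███·████·██
step 10: ████·███·████·█
step 11: █████·███·████·
step 12: ·█████·███·████
step 13: █·█████·███·███
step 14: ██·█████·███·██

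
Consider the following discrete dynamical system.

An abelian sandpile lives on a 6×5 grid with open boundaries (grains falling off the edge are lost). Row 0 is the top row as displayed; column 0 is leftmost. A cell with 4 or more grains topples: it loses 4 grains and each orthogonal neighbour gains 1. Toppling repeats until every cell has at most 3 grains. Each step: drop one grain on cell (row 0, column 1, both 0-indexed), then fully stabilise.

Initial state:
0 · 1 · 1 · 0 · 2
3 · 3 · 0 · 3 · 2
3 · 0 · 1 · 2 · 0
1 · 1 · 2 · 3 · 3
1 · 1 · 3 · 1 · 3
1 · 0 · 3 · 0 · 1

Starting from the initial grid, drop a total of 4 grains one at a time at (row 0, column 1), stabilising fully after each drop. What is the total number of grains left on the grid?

46

0) 0 · 1 · 1 · 0 · 2
3 · 3 · 0 · 3 · 2
3 · 0 · 1 · 2 · 0
1 · 1 · 2 · 3 · 3
1 · 1 · 3 · 1 · 3
1 · 0 · 3 · 0 · 1
1) 0 · 2 · 1 · 0 · 2
3 · 3 · 0 · 3 · 2
3 · 0 · 1 · 2 · 0
1 · 1 · 2 · 3 · 3
1 · 1 · 3 · 1 · 3
1 · 0 · 3 · 0 · 1
2) 0 · 3 · 1 · 0 · 2
3 · 3 · 0 · 3 · 2
3 · 0 · 1 · 2 · 0
1 · 1 · 2 · 3 · 3
1 · 1 · 3 · 1 · 3
1 · 0 · 3 · 0 · 1
3) 2 · 1 · 2 · 0 · 2
1 · 1 · 1 · 3 · 2
0 · 2 · 1 · 2 · 0
2 · 1 · 2 · 3 · 3
1 · 1 · 3 · 1 · 3
1 · 0 · 3 · 0 · 1
4) 2 · 2 · 2 · 0 · 2
1 · 1 · 1 · 3 · 2
0 · 2 · 1 · 2 · 0
2 · 1 · 2 · 3 · 3
1 · 1 · 3 · 1 · 3
1 · 0 · 3 · 0 · 1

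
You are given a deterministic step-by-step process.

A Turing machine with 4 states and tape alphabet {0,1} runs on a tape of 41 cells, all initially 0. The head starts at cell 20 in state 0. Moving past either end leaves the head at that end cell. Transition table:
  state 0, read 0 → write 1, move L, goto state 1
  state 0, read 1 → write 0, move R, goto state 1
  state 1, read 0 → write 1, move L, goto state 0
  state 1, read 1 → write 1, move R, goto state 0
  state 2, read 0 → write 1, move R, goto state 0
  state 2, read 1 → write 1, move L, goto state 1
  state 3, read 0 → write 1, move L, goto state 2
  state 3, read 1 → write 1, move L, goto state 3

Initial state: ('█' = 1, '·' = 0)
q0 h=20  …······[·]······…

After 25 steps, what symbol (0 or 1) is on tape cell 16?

t=0: q0 h=20  …······[·]······…
t=1: q1 h=19  …······[·]█·····…
t=2: q0 h=18  …······[·]██····…
t=3: q1 h=17  …······[·]███···…
t=4: q0 h=16  …······[·]████··…
t=5: q1 h=15  …······[·]█████·…
t=6: q0 h=14  …······[·]██████…
t=7: q1 h=13  …······[·]██████…
t=8: q0 h=12  …······[·]██████…
t=9: q1 h=11  …······[·]██████…
t=10: q0 h=10  …······[·]██████…
t=11: q1 h= 9  …······[·]██████…
t=12: q0 h= 8  …······[·]██████…
t=13: q1 h= 7  …······[·]██████…
t=14: q0 h= 6  |······[·]██████…
t=15: q1 h= 5  |·····[·]██████…
t=16: q0 h= 4  |····[·]██████…
t=17: q1 h= 3  |···[·]██████…
t=18: q0 h= 2  |··[·]██████…
t=19: q1 h= 1  |·[·]██████…
t=20: q0 h= 0  |[·]██████…
t=21: q1 h= 0  |[█]██████…
t=22: q0 h= 1  |█[█]██████…
t=23: q1 h= 2  |█·[█]██████…
t=24: q0 h= 3  |█·█[█]██████…
t=25: q1 h= 4  |█·█·[█]██████…

1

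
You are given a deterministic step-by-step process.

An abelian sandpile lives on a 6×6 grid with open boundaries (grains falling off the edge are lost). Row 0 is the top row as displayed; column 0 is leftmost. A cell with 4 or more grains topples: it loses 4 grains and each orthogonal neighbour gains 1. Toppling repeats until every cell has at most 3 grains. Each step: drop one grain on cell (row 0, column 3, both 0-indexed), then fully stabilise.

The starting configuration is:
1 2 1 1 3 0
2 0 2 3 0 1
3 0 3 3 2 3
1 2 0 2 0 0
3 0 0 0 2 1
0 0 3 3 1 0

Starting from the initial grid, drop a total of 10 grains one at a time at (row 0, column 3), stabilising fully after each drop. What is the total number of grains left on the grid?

gen 0: 1 2 1 1 3 0
2 0 2 3 0 1
3 0 3 3 2 3
1 2 0 2 0 0
3 0 0 0 2 1
0 0 3 3 1 0
gen 1: 1 2 1 2 3 0
2 0 2 3 0 1
3 0 3 3 2 3
1 2 0 2 0 0
3 0 0 0 2 1
0 0 3 3 1 0
gen 2: 1 2 1 3 3 0
2 0 2 3 0 1
3 0 3 3 2 3
1 2 0 2 0 0
3 0 0 0 2 1
0 0 3 3 1 0
gen 3: 1 2 3 2 0 1
2 1 0 2 2 1
3 1 1 1 3 3
1 2 1 3 0 0
3 0 0 0 2 1
0 0 3 3 1 0
gen 4: 1 2 3 3 0 1
2 1 0 2 2 1
3 1 1 1 3 3
1 2 1 3 0 0
3 0 0 0 2 1
0 0 3 3 1 0
gen 5: 1 3 0 1 1 1
2 1 1 3 2 1
3 1 1 1 3 3
1 2 1 3 0 0
3 0 0 0 2 1
0 0 3 3 1 0
gen 6: 1 3 0 2 1 1
2 1 1 3 2 1
3 1 1 1 3 3
1 2 1 3 0 0
3 0 0 0 2 1
0 0 3 3 1 0
gen 7: 1 3 0 3 1 1
2 1 1 3 2 1
3 1 1 1 3 3
1 2 1 3 0 0
3 0 0 0 2 1
0 0 3 3 1 0
gen 8: 1 3 1 1 2 1
2 1 2 0 3 1
3 1 1 2 3 3
1 2 1 3 0 0
3 0 0 0 2 1
0 0 3 3 1 0
gen 9: 1 3 1 2 2 1
2 1 2 0 3 1
3 1 1 2 3 3
1 2 1 3 0 0
3 0 0 0 2 1
0 0 3 3 1 0
gen 10: 1 3 1 3 2 1
2 1 2 0 3 1
3 1 1 2 3 3
1 2 1 3 0 0
3 0 0 0 2 1
0 0 3 3 1 0

53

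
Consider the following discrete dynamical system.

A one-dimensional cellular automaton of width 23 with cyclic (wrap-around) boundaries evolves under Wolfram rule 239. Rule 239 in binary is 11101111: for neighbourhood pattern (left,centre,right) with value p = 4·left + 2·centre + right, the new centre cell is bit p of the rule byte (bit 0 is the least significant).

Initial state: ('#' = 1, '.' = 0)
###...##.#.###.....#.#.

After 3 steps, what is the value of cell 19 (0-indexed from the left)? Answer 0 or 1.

1

step 0: ###...##.#.###.....#.#.
step 1: ###.##########.########
step 2: #######################
step 3: #######################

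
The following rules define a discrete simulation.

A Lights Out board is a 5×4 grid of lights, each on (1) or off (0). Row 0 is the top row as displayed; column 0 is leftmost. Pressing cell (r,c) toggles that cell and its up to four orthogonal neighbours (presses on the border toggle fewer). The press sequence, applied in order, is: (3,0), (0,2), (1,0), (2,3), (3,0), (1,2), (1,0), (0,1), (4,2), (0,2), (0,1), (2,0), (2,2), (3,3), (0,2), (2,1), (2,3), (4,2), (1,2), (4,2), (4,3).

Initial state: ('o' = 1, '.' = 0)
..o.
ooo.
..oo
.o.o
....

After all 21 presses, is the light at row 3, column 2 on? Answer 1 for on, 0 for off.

1

k=0  ..o.
ooo.
..oo
.o.o
....
k=1  ..o.
ooo.
o.oo
o..o
o...
k=2  .o.o
oo..
o.oo
o..o
o...
k=3  oo.o
....
..oo
o..o
o...
k=4  oo.o
...o
....
o...
o...
k=5  oo.o
...o
o...
.o..
....
k=6  oooo
.oo.
o.o.
.o..
....
k=7  .ooo
o.o.
..o.
.o..
....
k=8  o..o
ooo.
..o.
.o..
....
k=9  o..o
ooo.
..o.
.oo.
.ooo
k=10  ooo.
oo..
..o.
.oo.
.ooo
k=11  ....
o...
..o.
.oo.
.ooo
k=12  ....
....
ooo.
ooo.
.ooo
k=13  ....
..o.
o..o
oo..
.ooo
k=14  ....
..o.
o...
oooo
.oo.
k=15  .ooo
....
o...
oooo
.oo.
k=16  .ooo
.o..
.oo.
o.oo
.oo.
k=17  .ooo
.o.o
.o.o
o.o.
.oo.
k=18  .ooo
.o.o
.o.o
o...
...o
k=19  .o.o
..o.
.ooo
o...
...o
k=20  .o.o
..o.
.ooo
o.o.
.oo.
k=21  .o.o
..o.
.ooo
o.oo
.o.o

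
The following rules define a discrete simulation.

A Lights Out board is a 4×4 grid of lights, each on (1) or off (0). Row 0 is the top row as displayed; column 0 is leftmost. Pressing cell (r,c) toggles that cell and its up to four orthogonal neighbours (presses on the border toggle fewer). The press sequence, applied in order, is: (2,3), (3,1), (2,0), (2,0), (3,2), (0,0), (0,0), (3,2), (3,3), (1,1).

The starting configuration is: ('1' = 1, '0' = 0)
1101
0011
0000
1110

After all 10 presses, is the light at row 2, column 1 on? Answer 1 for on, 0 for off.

0

step 0: 1101
0011
0000
1110
step 1: 1101
0010
0011
1111
step 2: 1101
0010
0111
0001
step 3: 1101
1010
1011
1001
step 4: 1101
0010
0111
0001
step 5: 1101
0010
0101
0110
step 6: 0001
1010
0101
0110
step 7: 1101
0010
0101
0110
step 8: 1101
0010
0111
0001
step 9: 1101
0010
0110
0010
step 10: 1001
1100
0010
0010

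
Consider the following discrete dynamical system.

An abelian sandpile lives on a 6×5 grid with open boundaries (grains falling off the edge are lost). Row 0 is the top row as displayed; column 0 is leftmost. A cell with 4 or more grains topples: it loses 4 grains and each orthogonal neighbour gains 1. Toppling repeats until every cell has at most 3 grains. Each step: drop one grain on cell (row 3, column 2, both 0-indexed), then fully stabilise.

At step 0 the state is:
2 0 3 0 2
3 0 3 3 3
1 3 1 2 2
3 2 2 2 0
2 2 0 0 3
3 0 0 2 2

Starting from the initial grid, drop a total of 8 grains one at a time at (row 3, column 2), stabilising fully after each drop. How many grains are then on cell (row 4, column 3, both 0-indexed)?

[0] 2 0 3 0 2
3 0 3 3 3
1 3 1 2 2
3 2 2 2 0
2 2 0 0 3
3 0 0 2 2
[1] 2 0 3 0 2
3 0 3 3 3
1 3 1 2 2
3 2 3 2 0
2 2 0 0 3
3 0 0 2 2
[2] 2 0 3 0 2
3 0 3 3 3
1 3 2 2 2
3 3 0 3 0
2 2 1 0 3
3 0 0 2 2
[3] 2 0 3 0 2
3 0 3 3 3
1 3 2 2 2
3 3 1 3 0
2 2 1 0 3
3 0 0 2 2
[4] 2 0 3 0 2
3 0 3 3 3
1 3 2 2 2
3 3 2 3 0
2 2 1 0 3
3 0 0 2 2
[5] 2 0 3 0 2
3 0 3 3 3
1 3 2 2 2
3 3 3 3 0
2 2 1 0 3
3 0 0 2 2
[6] 2 1 0 2 3
3 2 2 2 1
3 1 2 2 0
0 2 3 1 2
3 3 2 1 3
3 0 0 2 2
[7] 2 1 0 2 3
3 2 2 2 1
3 1 3 2 0
0 3 0 2 2
3 3 3 1 3
3 0 0 2 2
[8] 2 1 0 2 3
3 2 2 2 1
3 1 3 2 0
0 3 1 2 2
3 3 3 1 3
3 0 0 2 2

1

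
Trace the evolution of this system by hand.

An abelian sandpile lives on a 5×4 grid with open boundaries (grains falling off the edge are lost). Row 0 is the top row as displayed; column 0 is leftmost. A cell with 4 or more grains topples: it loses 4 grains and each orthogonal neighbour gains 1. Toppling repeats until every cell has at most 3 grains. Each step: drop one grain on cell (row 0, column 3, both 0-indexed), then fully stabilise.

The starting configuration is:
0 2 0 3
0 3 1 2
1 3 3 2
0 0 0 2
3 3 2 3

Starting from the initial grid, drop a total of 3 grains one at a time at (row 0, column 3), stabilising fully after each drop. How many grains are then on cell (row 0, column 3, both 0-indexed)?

2

t=0: 0 2 0 3
0 3 1 2
1 3 3 2
0 0 0 2
3 3 2 3
t=1: 0 2 1 0
0 3 1 3
1 3 3 2
0 0 0 2
3 3 2 3
t=2: 0 2 1 1
0 3 1 3
1 3 3 2
0 0 0 2
3 3 2 3
t=3: 0 2 1 2
0 3 1 3
1 3 3 2
0 0 0 2
3 3 2 3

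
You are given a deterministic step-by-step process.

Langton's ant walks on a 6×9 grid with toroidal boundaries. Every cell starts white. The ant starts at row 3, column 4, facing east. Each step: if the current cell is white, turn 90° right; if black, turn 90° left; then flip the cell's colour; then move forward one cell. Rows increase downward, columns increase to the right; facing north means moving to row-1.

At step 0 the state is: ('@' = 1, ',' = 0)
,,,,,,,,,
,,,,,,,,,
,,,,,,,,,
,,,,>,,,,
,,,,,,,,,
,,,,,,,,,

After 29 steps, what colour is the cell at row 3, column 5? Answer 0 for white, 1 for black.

step 0: ,,,,,,,,,
,,,,,,,,,
,,,,,,,,,
,,,,>,,,,
,,,,,,,,,
,,,,,,,,,
step 1: ,,,,,,,,,
,,,,,,,,,
,,,,,,,,,
,,,,@,,,,
,,,,v,,,,
,,,,,,,,,
step 2: ,,,,,,,,,
,,,,,,,,,
,,,,,,,,,
,,,,@,,,,
,,,<@,,,,
,,,,,,,,,
step 3: ,,,,,,,,,
,,,,,,,,,
,,,,,,,,,
,,,^@,,,,
,,,@@,,,,
,,,,,,,,,
step 4: ,,,,,,,,,
,,,,,,,,,
,,,,,,,,,
,,,@>,,,,
,,,@@,,,,
,,,,,,,,,
step 5: ,,,,,,,,,
,,,,,,,,,
,,,,^,,,,
,,,@,,,,,
,,,@@,,,,
,,,,,,,,,
step 6: ,,,,,,,,,
,,,,,,,,,
,,,,@>,,,
,,,@,,,,,
,,,@@,,,,
,,,,,,,,,
step 7: ,,,,,,,,,
,,,,,,,,,
,,,,@@,,,
,,,@,v,,,
,,,@@,,,,
,,,,,,,,,
step 8: ,,,,,,,,,
,,,,,,,,,
,,,,@@,,,
,,,@<@,,,
,,,@@,,,,
,,,,,,,,,
step 9: ,,,,,,,,,
,,,,,,,,,
,,,,^@,,,
,,,@@@,,,
,,,@@,,,,
,,,,,,,,,
step 10: ,,,,,,,,,
,,,,,,,,,
,,,<,@,,,
,,,@@@,,,
,,,@@,,,,
,,,,,,,,,
step 11: ,,,,,,,,,
,,,^,,,,,
,,,@,@,,,
,,,@@@,,,
,,,@@,,,,
,,,,,,,,,
step 12: ,,,,,,,,,
,,,@>,,,,
,,,@,@,,,
,,,@@@,,,
,,,@@,,,,
,,,,,,,,,
step 13: ,,,,,,,,,
,,,@@,,,,
,,,@v@,,,
,,,@@@,,,
,,,@@,,,,
,,,,,,,,,
step 14: ,,,,,,,,,
,,,@@,,,,
,,,<@@,,,
,,,@@@,,,
,,,@@,,,,
,,,,,,,,,
step 15: ,,,,,,,,,
,,,@@,,,,
,,,,@@,,,
,,,v@@,,,
,,,@@,,,,
,,,,,,,,,
step 16: ,,,,,,,,,
,,,@@,,,,
,,,,@@,,,
,,,,>@,,,
,,,@@,,,,
,,,,,,,,,
step 17: ,,,,,,,,,
,,,@@,,,,
,,,,^@,,,
,,,,,@,,,
,,,@@,,,,
,,,,,,,,,
step 18: ,,,,,,,,,
,,,@@,,,,
,,,<,@,,,
,,,,,@,,,
,,,@@,,,,
,,,,,,,,,
step 19: ,,,,,,,,,
,,,^@,,,,
,,,@,@,,,
,,,,,@,,,
,,,@@,,,,
,,,,,,,,,
step 20: ,,,,,,,,,
,,<,@,,,,
,,,@,@,,,
,,,,,@,,,
,,,@@,,,,
,,,,,,,,,
step 21: ,,^,,,,,,
,,@,@,,,,
,,,@,@,,,
,,,,,@,,,
,,,@@,,,,
,,,,,,,,,
step 22: ,,@>,,,,,
,,@,@,,,,
,,,@,@,,,
,,,,,@,,,
,,,@@,,,,
,,,,,,,,,
step 23: ,,@@,,,,,
,,@v@,,,,
,,,@,@,,,
,,,,,@,,,
,,,@@,,,,
,,,,,,,,,
step 24: ,,@@,,,,,
,,<@@,,,,
,,,@,@,,,
,,,,,@,,,
,,,@@,,,,
,,,,,,,,,
step 25: ,,@@,,,,,
,,,@@,,,,
,,v@,@,,,
,,,,,@,,,
,,,@@,,,,
,,,,,,,,,
step 26: ,,@@,,,,,
,,,@@,,,,
,<@@,@,,,
,,,,,@,,,
,,,@@,,,,
,,,,,,,,,
step 27: ,,@@,,,,,
,^,@@,,,,
,@@@,@,,,
,,,,,@,,,
,,,@@,,,,
,,,,,,,,,
step 28: ,,@@,,,,,
,@>@@,,,,
,@@@,@,,,
,,,,,@,,,
,,,@@,,,,
,,,,,,,,,
step 29: ,,@@,,,,,
,@@@@,,,,
,@v@,@,,,
,,,,,@,,,
,,,@@,,,,
,,,,,,,,,

1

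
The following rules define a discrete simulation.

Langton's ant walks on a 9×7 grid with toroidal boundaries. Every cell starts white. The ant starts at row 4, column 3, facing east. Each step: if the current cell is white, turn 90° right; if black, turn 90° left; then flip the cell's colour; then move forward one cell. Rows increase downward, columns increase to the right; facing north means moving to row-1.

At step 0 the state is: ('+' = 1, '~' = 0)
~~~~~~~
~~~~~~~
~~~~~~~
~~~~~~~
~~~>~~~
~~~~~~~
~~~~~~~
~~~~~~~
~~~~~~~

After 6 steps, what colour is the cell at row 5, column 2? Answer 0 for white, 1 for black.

step 0: ~~~~~~~
~~~~~~~
~~~~~~~
~~~~~~~
~~~>~~~
~~~~~~~
~~~~~~~
~~~~~~~
~~~~~~~
step 1: ~~~~~~~
~~~~~~~
~~~~~~~
~~~~~~~
~~~+~~~
~~~v~~~
~~~~~~~
~~~~~~~
~~~~~~~
step 2: ~~~~~~~
~~~~~~~
~~~~~~~
~~~~~~~
~~~+~~~
~~<+~~~
~~~~~~~
~~~~~~~
~~~~~~~
step 3: ~~~~~~~
~~~~~~~
~~~~~~~
~~~~~~~
~~^+~~~
~~++~~~
~~~~~~~
~~~~~~~
~~~~~~~
step 4: ~~~~~~~
~~~~~~~
~~~~~~~
~~~~~~~
~~+>~~~
~~++~~~
~~~~~~~
~~~~~~~
~~~~~~~
step 5: ~~~~~~~
~~~~~~~
~~~~~~~
~~~^~~~
~~+~~~~
~~++~~~
~~~~~~~
~~~~~~~
~~~~~~~
step 6: ~~~~~~~
~~~~~~~
~~~~~~~
~~~+>~~
~~+~~~~
~~++~~~
~~~~~~~
~~~~~~~
~~~~~~~

1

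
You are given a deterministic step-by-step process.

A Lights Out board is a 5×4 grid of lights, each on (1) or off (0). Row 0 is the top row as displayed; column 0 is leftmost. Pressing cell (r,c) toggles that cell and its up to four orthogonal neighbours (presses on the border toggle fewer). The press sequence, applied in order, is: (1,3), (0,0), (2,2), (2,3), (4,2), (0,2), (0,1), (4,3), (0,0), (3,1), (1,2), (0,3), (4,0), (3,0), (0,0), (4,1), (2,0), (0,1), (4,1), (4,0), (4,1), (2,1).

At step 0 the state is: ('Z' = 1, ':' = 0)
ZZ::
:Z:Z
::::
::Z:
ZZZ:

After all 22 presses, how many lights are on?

gen 0: ZZ::
:Z:Z
::::
::Z:
ZZZ:
gen 1: ZZ:Z
:ZZ:
:::Z
::Z:
ZZZ:
gen 2: :::Z
ZZZ:
:::Z
::Z:
ZZZ:
gen 3: :::Z
ZZ::
:ZZ:
::::
ZZZ:
gen 4: :::Z
ZZ:Z
:Z:Z
:::Z
ZZZ:
gen 5: :::Z
ZZ:Z
:Z:Z
::ZZ
Z::Z
gen 6: :ZZ:
ZZZZ
:Z:Z
::ZZ
Z::Z
gen 7: Z:::
Z:ZZ
:Z:Z
::ZZ
Z::Z
gen 8: Z:::
Z:ZZ
:Z:Z
::Z:
Z:Z:
gen 9: :Z::
::ZZ
:Z:Z
::Z:
Z:Z:
gen 10: :Z::
::ZZ
:::Z
ZZ::
ZZZ:
gen 11: :ZZ:
:Z::
::ZZ
ZZ::
ZZZ:
gen 12: :Z:Z
:Z:Z
::ZZ
ZZ::
ZZZ:
gen 13: :Z:Z
:Z:Z
::ZZ
:Z::
::Z:
gen 14: :Z:Z
:Z:Z
Z:ZZ
Z:::
Z:Z:
gen 15: Z::Z
ZZ:Z
Z:ZZ
Z:::
Z:Z:
gen 16: Z::Z
ZZ:Z
Z:ZZ
ZZ::
:Z::
gen 17: Z::Z
:Z:Z
:ZZZ
:Z::
:Z::
gen 18: :ZZZ
:::Z
:ZZZ
:Z::
:Z::
gen 19: :ZZZ
:::Z
:ZZZ
::::
Z:Z:
gen 20: :ZZZ
:::Z
:ZZZ
Z:::
:ZZ:
gen 21: :ZZZ
:::Z
:ZZZ
ZZ::
Z:::
gen 22: :ZZZ
:Z:Z
Z::Z
Z:::
Z:::

9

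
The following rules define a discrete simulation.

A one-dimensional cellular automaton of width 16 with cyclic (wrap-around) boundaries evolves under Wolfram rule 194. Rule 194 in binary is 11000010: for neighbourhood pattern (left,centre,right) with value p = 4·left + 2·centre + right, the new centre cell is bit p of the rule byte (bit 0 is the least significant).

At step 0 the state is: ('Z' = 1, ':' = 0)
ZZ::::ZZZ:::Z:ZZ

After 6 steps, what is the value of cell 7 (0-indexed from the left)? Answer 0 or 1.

gen 0: ZZ::::ZZZ:::Z:ZZ
gen 1: ZZ:::Z:ZZ::Z:::Z
gen 2: ZZ::Z:::Z:Z:::Z:
gen 3: :Z:Z:::Z:::::Z::
gen 4: Z:::::Z:::::Z:::
gen 5: :::::Z:::::Z:::Z
gen 6: ::::Z:::::Z:::Z:

0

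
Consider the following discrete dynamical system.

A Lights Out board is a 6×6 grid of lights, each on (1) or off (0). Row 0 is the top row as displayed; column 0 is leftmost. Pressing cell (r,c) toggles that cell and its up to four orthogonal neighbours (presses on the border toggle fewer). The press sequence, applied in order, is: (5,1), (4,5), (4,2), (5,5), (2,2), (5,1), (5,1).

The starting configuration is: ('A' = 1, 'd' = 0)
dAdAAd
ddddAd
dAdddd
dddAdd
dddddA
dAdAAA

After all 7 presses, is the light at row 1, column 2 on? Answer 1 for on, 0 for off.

1

t=0: dAdAAd
ddddAd
dAdddd
dddAdd
dddddA
dAdAAA
t=1: dAdAAd
ddddAd
dAdddd
dddAdd
dAdddA
AdAAAA
t=2: dAdAAd
ddddAd
dAdddd
dddAdA
dAddAd
AdAAAd
t=3: dAdAAd
ddddAd
dAdddd
ddAAdA
ddAAAd
AddAAd
t=4: dAdAAd
ddddAd
dAdddd
ddAAdA
ddAAAA
AddAdA
t=5: dAdAAd
ddAdAd
ddAAdd
dddAdA
ddAAAA
AddAdA
t=6: dAdAAd
ddAdAd
ddAAdd
dddAdA
dAAAAA
dAAAdA
t=7: dAdAAd
ddAdAd
ddAAdd
dddAdA
ddAAAA
AddAdA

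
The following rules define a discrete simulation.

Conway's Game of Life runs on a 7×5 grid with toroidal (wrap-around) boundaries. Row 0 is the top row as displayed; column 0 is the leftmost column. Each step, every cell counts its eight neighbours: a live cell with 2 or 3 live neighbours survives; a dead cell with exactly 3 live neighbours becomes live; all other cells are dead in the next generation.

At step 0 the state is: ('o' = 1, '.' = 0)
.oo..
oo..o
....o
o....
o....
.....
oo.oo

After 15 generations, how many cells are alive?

t=0: .oo..
oo..o
....o
o....
o....
.....
oo.oo
t=1: .....
.oooo
.o..o
o...o
.....
.o...
oo.oo
t=2: .....
.oooo
.o...
o...o
o....
.oo.o
ooo.o
t=3: .....
oooo.
.o...
oo..o
...o.
..o.o
..o.o
t=4: o...o
ooo..
...o.
ooo.o
.ooo.
..o.o
.....
t=5: o...o
oooo.
...o.
o...o
.....
.oo..
o..oo
t=6: .....
oooo.
...o.
....o
oo...
ooooo
..oo.
t=7: ....o
.oooo
oo.o.
o...o
.....
.....
o....
t=8: .oo.o
.o...
.....
oo..o
.....
.....
.....
t=9: ooo..
ooo..
.o...
o....
o....
.....
.....
t=10: o.o..
.....
..o..
oo...
.....
.....
.o...
t=11: .o...
.o...
.o...
.o...
.....
.....
.o...
t=12: ooo..
ooo..
ooo..
.....
.....
.....
.....
t=13: o.o..
...oo
o.o..
.o...
.....
.....
.o...
t=14: ooooo
o.ooo
ooooo
.o...
.....
.....
.o...
t=15: .....
.....
.....
.o.oo
.....
.....
.o.oo

6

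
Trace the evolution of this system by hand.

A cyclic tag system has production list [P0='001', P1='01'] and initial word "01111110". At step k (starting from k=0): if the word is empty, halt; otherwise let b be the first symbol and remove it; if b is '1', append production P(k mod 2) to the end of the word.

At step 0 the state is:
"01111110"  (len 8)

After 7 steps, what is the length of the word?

16

gen 0: "01111110"  (len 8)
gen 1: "1111110"  (len 7)
gen 2: "11111001"  (len 8)
gen 3: "1111001001"  (len 10)
gen 4: "11100100101"  (len 11)
gen 5: "1100100101001"  (len 13)
gen 6: "10010010100101"  (len 14)
gen 7: "0010010100101001"  (len 16)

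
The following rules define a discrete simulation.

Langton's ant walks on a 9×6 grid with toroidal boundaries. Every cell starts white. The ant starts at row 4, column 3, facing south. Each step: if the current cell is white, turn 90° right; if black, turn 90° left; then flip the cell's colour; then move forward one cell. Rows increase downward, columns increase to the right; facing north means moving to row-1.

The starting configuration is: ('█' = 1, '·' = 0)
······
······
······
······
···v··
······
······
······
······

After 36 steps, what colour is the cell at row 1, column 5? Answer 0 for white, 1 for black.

0) ······
······
······
······
···v··
······
······
······
······
1) ······
······
······
······
··<█··
······
······
······
······
2) ······
······
······
··^···
··██··
······
······
······
······
3) ······
······
······
··█>··
··██··
······
······
······
······
4) ······
······
······
··██··
··█v··
······
······
······
······
5) ······
······
······
··██··
··█·>·
······
······
······
······
6) ······
······
······
··██··
··█·█·
····v·
······
······
······
7) ······
······
······
··██··
··█·█·
···<█·
······
······
······
8) ······
······
······
··██··
··█^█·
···██·
······
······
······
9) ······
······
······
··██··
··██>·
···██·
······
······
······
10) ······
······
······
··██^·
··██··
···██·
······
······
······
11) ······
······
······
··███>
··██··
···██·
······
······
······
12) ······
······
······
··████
··██·v
···██·
······
······
······
13) ······
······
······
··████
··██<█
···██·
······
······
······
14) ······
······
······
··██^█
··████
···██·
······
······
······
15) ······
······
······
··█<·█
··████
···██·
······
······
······
16) ······
······
······
··█··█
··█v██
···██·
······
······
······
17) ······
······
······
··█··█
··█·>█
···██·
······
······
······
18) ······
······
······
··█·^█
··█··█
···██·
······
······
······
19) ······
······
······
··█·█>
··█··█
···██·
······
······
······
20) ······
······
·····^
··█·█·
··█··█
···██·
······
······
······
21) ······
······
>····█
··█·█·
··█··█
···██·
······
······
······
22) ······
······
█····█
v·█·█·
··█··█
···██·
······
······
······
23) ······
······
█····█
█·█·█<
··█··█
···██·
······
······
······
24) ······
······
█····^
█·█·██
··█··█
···██·
······
······
······
25) ······
······
█···<·
█·█·██
··█··█
···██·
······
······
······
26) ······
····^·
█···█·
█·█·██
··█··█
···██·
······
······
······
27) ······
····█>
█···█·
█·█·██
··█··█
···██·
······
······
······
28) ······
····██
█···█v
█·█·██
··█··█
···██·
······
······
······
29) ······
····██
█···<█
█·█·██
··█··█
···██·
······
······
······
30) ······
····██
█····█
█·█·v█
··█··█
···██·
······
······
······
31) ······
····██
█····█
█·█··>
··█··█
···██·
······
······
······
32) ······
····██
█····^
█·█···
··█··█
···██·
······
······
······
33) ······
····██
█···<·
█·█···
··█··█
···██·
······
······
······
34) ······
····^█
█···█·
█·█···
··█··█
···██·
······
······
······
35) ······
···<·█
█···█·
█·█···
··█··█
···██·
······
······
······
36) ···^··
···█·█
█···█·
█·█···
··█··█
···██·
······
······
······

1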